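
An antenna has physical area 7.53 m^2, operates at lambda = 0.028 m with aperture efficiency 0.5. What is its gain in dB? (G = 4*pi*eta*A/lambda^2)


G_linear = 4*pi*0.5*7.53/0.028^2 = 60347.43
G_dB = 10*log10(60347.43) = 47.8 dB

47.8 dB


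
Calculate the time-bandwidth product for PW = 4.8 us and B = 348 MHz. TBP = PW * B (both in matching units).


TBP = 4.8 * 348 = 1670.4

1670.4


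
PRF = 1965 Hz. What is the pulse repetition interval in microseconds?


PRI = 1/1965 = 0.0005089059 s = 508.9 us

508.9 us


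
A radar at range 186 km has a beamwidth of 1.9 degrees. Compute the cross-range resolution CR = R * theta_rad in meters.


BW_rad = 0.033161256
CR = 186000 * 0.033161256 = 6168.0 m

6168.0 m


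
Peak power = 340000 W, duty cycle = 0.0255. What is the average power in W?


P_avg = 340000 * 0.0255 = 8670.0 W

8670.0 W


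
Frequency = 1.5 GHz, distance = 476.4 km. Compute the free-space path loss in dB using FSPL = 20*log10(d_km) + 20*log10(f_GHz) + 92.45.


20*log10(476.4) = 53.56
20*log10(1.5) = 3.52
FSPL = 149.5 dB

149.5 dB


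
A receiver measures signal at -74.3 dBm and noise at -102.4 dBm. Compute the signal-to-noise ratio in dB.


SNR = -74.3 - (-102.4) = 28.1 dB

28.1 dB


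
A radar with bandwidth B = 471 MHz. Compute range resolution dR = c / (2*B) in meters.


dR = 3e8 / (2 * 471000000.0) = 0.32 m

0.32 m


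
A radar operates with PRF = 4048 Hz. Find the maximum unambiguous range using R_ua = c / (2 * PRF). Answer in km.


R_ua = 3e8 / (2 * 4048) = 37055.3 m = 37.1 km

37.1 km


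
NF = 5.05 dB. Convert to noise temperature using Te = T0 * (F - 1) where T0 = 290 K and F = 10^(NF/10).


NF_lin = 10^(5.05/10) = 3.198895
Te = 290 * (3.198895 - 1) = 637.7 K

637.7 K


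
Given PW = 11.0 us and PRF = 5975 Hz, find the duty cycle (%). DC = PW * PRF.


DC = 11.0e-6 * 5975 * 100 = 6.57%

6.57%


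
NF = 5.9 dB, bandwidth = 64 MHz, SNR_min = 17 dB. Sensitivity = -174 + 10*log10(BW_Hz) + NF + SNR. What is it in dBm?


10*log10(64000000.0) = 78.06
S = -174 + 78.06 + 5.9 + 17 = -73.0 dBm

-73.0 dBm


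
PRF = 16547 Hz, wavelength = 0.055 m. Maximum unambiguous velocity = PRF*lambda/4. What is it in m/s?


V_ua = 16547 * 0.055 / 4 = 227.5 m/s

227.5 m/s


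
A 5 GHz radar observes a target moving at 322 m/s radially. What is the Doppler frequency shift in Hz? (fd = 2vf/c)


fd = 2 * 322 * 5000000000.0 / 3e8 = 10733.3 Hz

10733.3 Hz


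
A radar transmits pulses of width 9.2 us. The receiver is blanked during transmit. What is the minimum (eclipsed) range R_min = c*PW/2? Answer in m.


R_min = 3e8 * 9.2e-6 / 2 = 1380.0 m

1380.0 m


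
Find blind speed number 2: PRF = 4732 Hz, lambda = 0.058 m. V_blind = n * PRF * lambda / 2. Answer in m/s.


V_blind = 2 * 4732 * 0.058 / 2 = 274.5 m/s

274.5 m/s


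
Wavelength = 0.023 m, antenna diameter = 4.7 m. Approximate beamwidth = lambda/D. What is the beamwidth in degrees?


BW_rad = 0.023 / 4.7 = 0.004894
BW_deg = 0.28 degrees

0.28 degrees


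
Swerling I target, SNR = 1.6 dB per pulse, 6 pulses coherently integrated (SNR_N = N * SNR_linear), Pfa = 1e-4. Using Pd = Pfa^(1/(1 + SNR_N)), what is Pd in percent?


SNR_lin = 10^(1.6/10) = 1.44544
SNR_N = 6 * 1.44544 = 8.67264
1/(1 + SNR_N) = 1/9.67264 = 0.1033844
Pd = (1e-4)^0.1033844 = 0.38589
Pd = 38.6%

38.6%


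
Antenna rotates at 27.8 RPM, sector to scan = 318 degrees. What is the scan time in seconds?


t = 318 / (27.8 * 360) * 60 = 1.91 s

1.91 s


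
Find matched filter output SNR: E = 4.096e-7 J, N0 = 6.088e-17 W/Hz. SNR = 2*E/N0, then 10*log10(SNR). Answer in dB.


SNR_lin = 2 * 4.096e-7 / 6.088e-17 = 1.346e10
SNR_dB = 10*log10(1.346e10) = 101.3 dB

101.3 dB


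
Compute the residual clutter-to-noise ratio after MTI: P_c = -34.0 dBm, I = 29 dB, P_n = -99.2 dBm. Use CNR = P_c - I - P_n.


CNR = -34.0 - 29 - (-99.2) = 36.2 dB

36.2 dB


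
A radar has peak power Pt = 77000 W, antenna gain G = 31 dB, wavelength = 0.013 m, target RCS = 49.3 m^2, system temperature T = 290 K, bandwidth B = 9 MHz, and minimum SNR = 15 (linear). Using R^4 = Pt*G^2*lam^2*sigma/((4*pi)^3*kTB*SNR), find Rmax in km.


G_lin = 10^(31/10) = 1258.925412
R^4 = 77000 * 1258.925412^2 * 0.013^2 * 49.3 / ((4*pi)^3 * 1.38e-23 * 290 * 9000000.0 * 15)
R^4 = 9.48383e17 m^4
R_max = (9.48383e17)^(1/4) = 31206.6 m = 31.2 km

31.2 km


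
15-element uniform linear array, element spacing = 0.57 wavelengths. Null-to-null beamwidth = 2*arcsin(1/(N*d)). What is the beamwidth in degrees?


1/(N*d) = 1/(15*0.57) = 0.116959
BW = 2*arcsin(0.116959) = 13.4 degrees

13.4 degrees


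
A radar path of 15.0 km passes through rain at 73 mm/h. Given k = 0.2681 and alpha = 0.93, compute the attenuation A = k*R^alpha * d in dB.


gamma = 0.2681 * 73^0.93 = 14.493961 dB/km
A = 14.493961 * 15.0 = 217.41 dB

217.41 dB


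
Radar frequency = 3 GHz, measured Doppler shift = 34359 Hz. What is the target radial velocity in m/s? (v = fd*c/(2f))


v = 34359 * 3e8 / (2 * 3000000000.0) = 1718.0 m/s

1718.0 m/s


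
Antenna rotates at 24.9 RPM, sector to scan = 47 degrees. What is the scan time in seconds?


t = 47 / (24.9 * 360) * 60 = 0.31 s

0.31 s


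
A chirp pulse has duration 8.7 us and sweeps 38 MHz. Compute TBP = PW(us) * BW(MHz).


TBP = 8.7 * 38 = 330.6

330.6


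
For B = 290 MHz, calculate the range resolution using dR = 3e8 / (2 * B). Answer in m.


dR = 3e8 / (2 * 290000000.0) = 0.52 m

0.52 m


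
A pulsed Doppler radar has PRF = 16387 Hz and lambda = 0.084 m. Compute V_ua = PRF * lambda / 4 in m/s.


V_ua = 16387 * 0.084 / 4 = 344.1 m/s

344.1 m/s


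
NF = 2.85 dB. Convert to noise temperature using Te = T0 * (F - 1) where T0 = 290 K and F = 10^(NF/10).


NF_lin = 10^(2.85/10) = 1.927525
Te = 290 * (1.927525 - 1) = 269.0 K

269.0 K


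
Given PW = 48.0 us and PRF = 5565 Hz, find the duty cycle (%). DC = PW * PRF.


DC = 48.0e-6 * 5565 * 100 = 26.71%

26.71%


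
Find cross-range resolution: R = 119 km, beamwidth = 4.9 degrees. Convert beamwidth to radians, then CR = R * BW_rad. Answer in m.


BW_rad = 0.085521133
CR = 119000 * 0.085521133 = 10177.0 m

10177.0 m


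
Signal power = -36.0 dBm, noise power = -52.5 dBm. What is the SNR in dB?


SNR = -36.0 - (-52.5) = 16.5 dB

16.5 dB


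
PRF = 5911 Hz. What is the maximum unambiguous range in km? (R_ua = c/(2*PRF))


R_ua = 3e8 / (2 * 5911) = 25376.4 m = 25.4 km

25.4 km


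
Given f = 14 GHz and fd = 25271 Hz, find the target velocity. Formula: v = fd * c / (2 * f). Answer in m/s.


v = 25271 * 3e8 / (2 * 14000000000.0) = 270.8 m/s

270.8 m/s


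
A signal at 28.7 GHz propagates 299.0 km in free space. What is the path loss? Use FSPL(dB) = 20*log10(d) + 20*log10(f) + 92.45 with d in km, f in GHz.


20*log10(299.0) = 49.51
20*log10(28.7) = 29.16
FSPL = 171.1 dB

171.1 dB


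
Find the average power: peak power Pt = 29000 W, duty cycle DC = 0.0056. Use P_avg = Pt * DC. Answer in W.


P_avg = 29000 * 0.0056 = 162.4 W

162.4 W


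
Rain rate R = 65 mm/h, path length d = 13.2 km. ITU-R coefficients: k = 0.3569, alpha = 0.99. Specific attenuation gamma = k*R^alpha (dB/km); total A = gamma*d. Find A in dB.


gamma = 0.3569 * 65^0.99 = 22.250039 dB/km
A = 22.250039 * 13.2 = 293.7 dB

293.7 dB


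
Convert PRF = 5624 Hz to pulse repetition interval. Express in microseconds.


PRI = 1/5624 = 0.0001778094 s = 177.8 us

177.8 us


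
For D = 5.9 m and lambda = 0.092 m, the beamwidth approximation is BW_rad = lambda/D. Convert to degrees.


BW_rad = 0.092 / 5.9 = 0.015593
BW_deg = 0.89 degrees

0.89 degrees


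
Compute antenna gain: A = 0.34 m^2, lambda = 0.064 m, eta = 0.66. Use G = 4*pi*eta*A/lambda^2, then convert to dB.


G_linear = 4*pi*0.66*0.34/0.064^2 = 688.45
G_dB = 10*log10(688.45) = 28.4 dB

28.4 dB


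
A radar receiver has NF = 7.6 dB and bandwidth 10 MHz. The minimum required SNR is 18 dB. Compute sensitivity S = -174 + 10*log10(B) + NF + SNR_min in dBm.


10*log10(10000000.0) = 70.0
S = -174 + 70.0 + 7.6 + 18 = -78.4 dBm

-78.4 dBm


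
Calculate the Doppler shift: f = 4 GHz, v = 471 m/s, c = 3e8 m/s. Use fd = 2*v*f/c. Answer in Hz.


fd = 2 * 471 * 4000000000.0 / 3e8 = 12560.0 Hz

12560.0 Hz


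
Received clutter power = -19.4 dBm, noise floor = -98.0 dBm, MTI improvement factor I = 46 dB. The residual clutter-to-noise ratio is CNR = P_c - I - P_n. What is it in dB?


CNR = -19.4 - 46 - (-98.0) = 32.6 dB

32.6 dB


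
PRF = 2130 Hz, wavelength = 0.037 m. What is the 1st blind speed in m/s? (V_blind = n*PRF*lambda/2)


V_blind = 1 * 2130 * 0.037 / 2 = 39.4 m/s

39.4 m/s


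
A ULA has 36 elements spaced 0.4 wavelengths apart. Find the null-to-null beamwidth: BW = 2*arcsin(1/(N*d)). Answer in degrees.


1/(N*d) = 1/(36*0.4) = 0.069444
BW = 2*arcsin(0.069444) = 8.0 degrees

8.0 degrees


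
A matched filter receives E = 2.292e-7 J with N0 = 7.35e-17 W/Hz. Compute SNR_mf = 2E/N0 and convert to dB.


SNR_lin = 2 * 2.292e-7 / 7.35e-17 = 6.237e9
SNR_dB = 10*log10(6.237e9) = 97.9 dB

97.9 dB


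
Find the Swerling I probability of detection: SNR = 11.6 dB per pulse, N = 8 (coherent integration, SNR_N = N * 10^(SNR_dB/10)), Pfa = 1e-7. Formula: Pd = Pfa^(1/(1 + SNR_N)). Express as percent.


SNR_lin = 10^(11.6/10) = 14.4544
SNR_N = 8 * 14.4544 = 115.6352
1/(1 + SNR_N) = 1/116.6352 = 0.0085737
Pd = (1e-7)^0.0085737 = 0.87093
Pd = 87.1%

87.1%


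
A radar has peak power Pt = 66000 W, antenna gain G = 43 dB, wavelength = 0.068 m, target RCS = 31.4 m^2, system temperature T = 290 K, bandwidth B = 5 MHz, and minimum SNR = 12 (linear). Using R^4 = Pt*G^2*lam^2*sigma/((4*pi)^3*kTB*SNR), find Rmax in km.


G_lin = 10^(43/10) = 19952.62315
R^4 = 66000 * 19952.62315^2 * 0.068^2 * 31.4 / ((4*pi)^3 * 1.38e-23 * 290 * 5000000.0 * 12)
R^4 = 8.00633e21 m^4
R_max = (8.00633e21)^(1/4) = 299128.9 m = 299.1 km

299.1 km


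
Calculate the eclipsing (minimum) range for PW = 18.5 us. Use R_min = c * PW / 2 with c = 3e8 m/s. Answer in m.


R_min = 3e8 * 18.5e-6 / 2 = 2775.0 m

2775.0 m


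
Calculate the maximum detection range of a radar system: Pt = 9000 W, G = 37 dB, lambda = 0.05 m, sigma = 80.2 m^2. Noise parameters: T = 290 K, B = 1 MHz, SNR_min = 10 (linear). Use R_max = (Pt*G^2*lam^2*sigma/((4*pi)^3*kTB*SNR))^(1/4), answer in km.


G_lin = 10^(37/10) = 5011.872336
R^4 = 9000 * 5011.872336^2 * 0.05^2 * 80.2 / ((4*pi)^3 * 1.38e-23 * 290 * 1000000.0 * 10)
R^4 = 5.70756e20 m^4
R_max = (5.70756e20)^(1/4) = 154565.5 m = 154.6 km

154.6 km


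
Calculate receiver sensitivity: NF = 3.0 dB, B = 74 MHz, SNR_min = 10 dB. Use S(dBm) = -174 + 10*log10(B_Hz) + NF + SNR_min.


10*log10(74000000.0) = 78.69
S = -174 + 78.69 + 3.0 + 10 = -82.3 dBm

-82.3 dBm


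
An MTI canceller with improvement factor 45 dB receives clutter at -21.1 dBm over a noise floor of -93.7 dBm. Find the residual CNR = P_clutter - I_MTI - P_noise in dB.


CNR = -21.1 - 45 - (-93.7) = 27.6 dB

27.6 dB


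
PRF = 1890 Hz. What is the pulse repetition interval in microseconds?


PRI = 1/1890 = 0.0005291005 s = 529.1 us

529.1 us


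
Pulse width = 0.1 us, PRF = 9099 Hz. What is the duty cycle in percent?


DC = 0.1e-6 * 9099 * 100 = 0.09%

0.09%


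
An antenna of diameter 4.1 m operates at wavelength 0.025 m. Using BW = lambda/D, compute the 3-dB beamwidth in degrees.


BW_rad = 0.025 / 4.1 = 0.006098
BW_deg = 0.35 degrees

0.35 degrees


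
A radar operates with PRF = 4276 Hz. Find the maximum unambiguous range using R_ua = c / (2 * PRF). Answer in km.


R_ua = 3e8 / (2 * 4276) = 35079.5 m = 35.1 km

35.1 km


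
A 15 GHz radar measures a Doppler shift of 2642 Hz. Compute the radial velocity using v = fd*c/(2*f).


v = 2642 * 3e8 / (2 * 15000000000.0) = 26.4 m/s

26.4 m/s


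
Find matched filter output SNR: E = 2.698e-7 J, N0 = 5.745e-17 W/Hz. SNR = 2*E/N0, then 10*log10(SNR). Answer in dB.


SNR_lin = 2 * 2.698e-7 / 5.745e-17 = 9.393e9
SNR_dB = 10*log10(9.393e9) = 99.7 dB

99.7 dB


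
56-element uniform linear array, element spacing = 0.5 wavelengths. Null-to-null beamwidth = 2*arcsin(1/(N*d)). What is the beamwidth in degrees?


1/(N*d) = 1/(56*0.5) = 0.035714
BW = 2*arcsin(0.035714) = 4.1 degrees

4.1 degrees


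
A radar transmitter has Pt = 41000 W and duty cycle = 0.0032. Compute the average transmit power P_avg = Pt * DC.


P_avg = 41000 * 0.0032 = 131.2 W

131.2 W


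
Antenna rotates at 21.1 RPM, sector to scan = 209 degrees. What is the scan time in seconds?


t = 209 / (21.1 * 360) * 60 = 1.65 s

1.65 s


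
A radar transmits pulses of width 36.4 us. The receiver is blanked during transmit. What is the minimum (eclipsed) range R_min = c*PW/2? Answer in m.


R_min = 3e8 * 36.4e-6 / 2 = 5460.0 m

5460.0 m


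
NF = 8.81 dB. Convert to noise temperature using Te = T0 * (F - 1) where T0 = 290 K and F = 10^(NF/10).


NF_lin = 10^(8.81/10) = 7.603263
Te = 290 * (7.603263 - 1) = 1914.9 K

1914.9 K


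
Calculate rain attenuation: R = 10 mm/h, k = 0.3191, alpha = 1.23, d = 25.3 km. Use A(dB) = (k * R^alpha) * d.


gamma = 0.3191 * 10^1.23 = 5.419095 dB/km
A = 5.419095 * 25.3 = 137.1 dB

137.1 dB


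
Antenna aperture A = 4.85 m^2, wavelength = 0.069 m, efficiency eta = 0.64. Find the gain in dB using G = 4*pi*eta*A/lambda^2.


G_linear = 4*pi*0.64*4.85/0.069^2 = 8192.82
G_dB = 10*log10(8192.82) = 39.1 dB

39.1 dB


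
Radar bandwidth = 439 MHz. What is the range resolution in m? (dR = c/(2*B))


dR = 3e8 / (2 * 439000000.0) = 0.34 m

0.34 m


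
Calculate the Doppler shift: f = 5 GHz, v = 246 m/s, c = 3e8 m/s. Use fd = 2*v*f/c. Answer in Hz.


fd = 2 * 246 * 5000000000.0 / 3e8 = 8200.0 Hz

8200.0 Hz


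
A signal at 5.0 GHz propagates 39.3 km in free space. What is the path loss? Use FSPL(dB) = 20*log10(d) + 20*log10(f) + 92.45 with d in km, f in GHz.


20*log10(39.3) = 31.89
20*log10(5.0) = 13.98
FSPL = 138.3 dB

138.3 dB


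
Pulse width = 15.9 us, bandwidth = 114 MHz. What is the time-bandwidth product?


TBP = 15.9 * 114 = 1812.6

1812.6


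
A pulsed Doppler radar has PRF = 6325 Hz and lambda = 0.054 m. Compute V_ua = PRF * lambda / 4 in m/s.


V_ua = 6325 * 0.054 / 4 = 85.4 m/s

85.4 m/s


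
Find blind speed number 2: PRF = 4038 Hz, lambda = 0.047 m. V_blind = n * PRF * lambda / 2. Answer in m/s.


V_blind = 2 * 4038 * 0.047 / 2 = 189.8 m/s

189.8 m/s


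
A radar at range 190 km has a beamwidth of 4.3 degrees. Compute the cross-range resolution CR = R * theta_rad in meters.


BW_rad = 0.075049158
CR = 190000 * 0.075049158 = 14259.3 m

14259.3 m


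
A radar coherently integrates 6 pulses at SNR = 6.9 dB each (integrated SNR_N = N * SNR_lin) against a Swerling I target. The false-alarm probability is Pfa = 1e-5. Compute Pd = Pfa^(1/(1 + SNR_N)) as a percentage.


SNR_lin = 10^(6.9/10) = 4.89779
SNR_N = 6 * 4.89779 = 29.38674
1/(1 + SNR_N) = 1/30.38674 = 0.0329091
Pd = (1e-5)^0.0329091 = 0.68463
Pd = 68.5%

68.5%


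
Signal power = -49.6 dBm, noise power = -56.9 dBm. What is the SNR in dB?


SNR = -49.6 - (-56.9) = 7.3 dB

7.3 dB


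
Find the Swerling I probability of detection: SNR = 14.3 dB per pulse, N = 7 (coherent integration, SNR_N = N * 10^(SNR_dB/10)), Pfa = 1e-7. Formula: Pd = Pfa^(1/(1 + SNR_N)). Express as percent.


SNR_lin = 10^(14.3/10) = 26.91535
SNR_N = 7 * 26.91535 = 188.40745
1/(1 + SNR_N) = 1/189.40745 = 0.0052796
Pd = (1e-7)^0.0052796 = 0.91842
Pd = 91.8%

91.8%


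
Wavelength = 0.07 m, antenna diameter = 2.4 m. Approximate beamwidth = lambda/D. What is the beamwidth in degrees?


BW_rad = 0.07 / 2.4 = 0.029167
BW_deg = 1.67 degrees

1.67 degrees


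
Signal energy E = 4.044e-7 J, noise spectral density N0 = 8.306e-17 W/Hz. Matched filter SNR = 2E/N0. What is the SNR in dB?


SNR_lin = 2 * 4.044e-7 / 8.306e-17 = 9.738e9
SNR_dB = 10*log10(9.738e9) = 99.9 dB

99.9 dB


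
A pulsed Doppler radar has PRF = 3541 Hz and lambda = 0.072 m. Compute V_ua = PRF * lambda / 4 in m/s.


V_ua = 3541 * 0.072 / 4 = 63.7 m/s

63.7 m/s


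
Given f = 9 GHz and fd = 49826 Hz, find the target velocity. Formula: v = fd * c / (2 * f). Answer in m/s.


v = 49826 * 3e8 / (2 * 9000000000.0) = 830.4 m/s

830.4 m/s


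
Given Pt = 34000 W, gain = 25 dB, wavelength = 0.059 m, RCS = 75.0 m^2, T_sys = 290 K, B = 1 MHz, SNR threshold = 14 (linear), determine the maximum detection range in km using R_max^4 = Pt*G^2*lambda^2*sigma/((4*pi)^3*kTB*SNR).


G_lin = 10^(25/10) = 316.227766
R^4 = 34000 * 316.227766^2 * 0.059^2 * 75.0 / ((4*pi)^3 * 1.38e-23 * 290 * 1000000.0 * 14)
R^4 = 7.9838e18 m^4
R_max = (7.9838e18)^(1/4) = 53156.0 m = 53.2 km

53.2 km


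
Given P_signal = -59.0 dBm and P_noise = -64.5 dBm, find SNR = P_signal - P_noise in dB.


SNR = -59.0 - (-64.5) = 5.5 dB

5.5 dB


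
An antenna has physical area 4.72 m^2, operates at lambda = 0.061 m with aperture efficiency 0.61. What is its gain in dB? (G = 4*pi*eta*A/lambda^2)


G_linear = 4*pi*0.61*4.72/0.061^2 = 9723.49
G_dB = 10*log10(9723.49) = 39.9 dB

39.9 dB


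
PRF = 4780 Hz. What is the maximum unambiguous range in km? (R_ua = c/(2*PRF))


R_ua = 3e8 / (2 * 4780) = 31380.8 m = 31.4 km

31.4 km


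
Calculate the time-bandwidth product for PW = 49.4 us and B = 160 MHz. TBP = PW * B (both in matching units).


TBP = 49.4 * 160 = 7904.0

7904.0


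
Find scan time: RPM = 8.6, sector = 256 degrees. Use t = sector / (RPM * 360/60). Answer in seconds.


t = 256 / (8.6 * 360) * 60 = 4.96 s

4.96 s


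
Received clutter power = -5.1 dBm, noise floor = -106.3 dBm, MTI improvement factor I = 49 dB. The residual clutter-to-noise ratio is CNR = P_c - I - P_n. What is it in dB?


CNR = -5.1 - 49 - (-106.3) = 52.2 dB

52.2 dB


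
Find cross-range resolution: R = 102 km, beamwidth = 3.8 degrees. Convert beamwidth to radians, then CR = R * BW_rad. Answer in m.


BW_rad = 0.066322512
CR = 102000 * 0.066322512 = 6764.9 m

6764.9 m


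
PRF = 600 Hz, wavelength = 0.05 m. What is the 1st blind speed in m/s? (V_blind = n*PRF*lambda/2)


V_blind = 1 * 600 * 0.05 / 2 = 15.0 m/s

15.0 m/s


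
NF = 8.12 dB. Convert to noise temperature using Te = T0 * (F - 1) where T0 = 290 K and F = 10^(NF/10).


NF_lin = 10^(8.12/10) = 6.486344
Te = 290 * (6.486344 - 1) = 1591.0 K

1591.0 K


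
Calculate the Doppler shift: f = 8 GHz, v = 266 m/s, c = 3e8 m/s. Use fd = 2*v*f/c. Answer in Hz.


fd = 2 * 266 * 8000000000.0 / 3e8 = 14186.7 Hz

14186.7 Hz


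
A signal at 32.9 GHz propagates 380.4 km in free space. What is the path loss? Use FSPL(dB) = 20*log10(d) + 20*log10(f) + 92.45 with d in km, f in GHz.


20*log10(380.4) = 51.6
20*log10(32.9) = 30.34
FSPL = 174.4 dB

174.4 dB


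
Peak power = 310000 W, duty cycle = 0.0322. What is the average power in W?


P_avg = 310000 * 0.0322 = 9982.0 W

9982.0 W


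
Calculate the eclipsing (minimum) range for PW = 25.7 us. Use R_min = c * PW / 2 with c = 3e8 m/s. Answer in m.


R_min = 3e8 * 25.7e-6 / 2 = 3855.0 m

3855.0 m


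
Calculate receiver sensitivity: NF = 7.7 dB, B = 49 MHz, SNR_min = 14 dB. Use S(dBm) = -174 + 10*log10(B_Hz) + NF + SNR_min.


10*log10(49000000.0) = 76.9
S = -174 + 76.9 + 7.7 + 14 = -75.4 dBm

-75.4 dBm


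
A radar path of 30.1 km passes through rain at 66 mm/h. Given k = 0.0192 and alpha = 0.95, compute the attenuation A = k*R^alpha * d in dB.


gamma = 0.0192 * 66^0.95 = 1.027704 dB/km
A = 1.027704 * 30.1 = 30.93 dB

30.93 dB


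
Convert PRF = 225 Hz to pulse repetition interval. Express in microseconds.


PRI = 1/225 = 0.0044444444 s = 4444.4 us

4444.4 us


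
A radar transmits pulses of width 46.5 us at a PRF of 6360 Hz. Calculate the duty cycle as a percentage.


DC = 46.5e-6 * 6360 * 100 = 29.57%

29.57%


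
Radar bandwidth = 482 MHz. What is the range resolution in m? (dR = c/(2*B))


dR = 3e8 / (2 * 482000000.0) = 0.31 m

0.31 m


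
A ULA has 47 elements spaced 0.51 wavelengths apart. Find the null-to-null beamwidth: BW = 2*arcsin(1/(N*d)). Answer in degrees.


1/(N*d) = 1/(47*0.51) = 0.041719
BW = 2*arcsin(0.041719) = 4.8 degrees

4.8 degrees


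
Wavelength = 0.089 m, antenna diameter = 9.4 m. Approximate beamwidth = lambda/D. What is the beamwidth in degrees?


BW_rad = 0.089 / 9.4 = 0.009468
BW_deg = 0.54 degrees

0.54 degrees


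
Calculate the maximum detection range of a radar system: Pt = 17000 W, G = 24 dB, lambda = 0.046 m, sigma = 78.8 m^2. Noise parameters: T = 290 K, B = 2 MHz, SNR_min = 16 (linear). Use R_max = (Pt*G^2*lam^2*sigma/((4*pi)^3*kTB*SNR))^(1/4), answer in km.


G_lin = 10^(24/10) = 251.188643
R^4 = 17000 * 251.188643^2 * 0.046^2 * 78.8 / ((4*pi)^3 * 1.38e-23 * 290 * 2000000.0 * 16)
R^4 = 7.03776e17 m^4
R_max = (7.03776e17)^(1/4) = 28964.0 m = 29.0 km

29.0 km


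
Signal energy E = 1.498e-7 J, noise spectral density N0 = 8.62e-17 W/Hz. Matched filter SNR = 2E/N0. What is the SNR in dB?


SNR_lin = 2 * 1.498e-7 / 8.62e-17 = 3.476e9
SNR_dB = 10*log10(3.476e9) = 95.4 dB

95.4 dB


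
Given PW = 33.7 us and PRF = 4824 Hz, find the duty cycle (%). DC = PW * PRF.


DC = 33.7e-6 * 4824 * 100 = 16.26%

16.26%


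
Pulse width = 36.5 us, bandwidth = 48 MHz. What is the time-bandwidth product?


TBP = 36.5 * 48 = 1752.0

1752.0


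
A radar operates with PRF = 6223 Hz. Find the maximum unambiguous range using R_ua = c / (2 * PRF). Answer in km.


R_ua = 3e8 / (2 * 6223) = 24104.1 m = 24.1 km

24.1 km


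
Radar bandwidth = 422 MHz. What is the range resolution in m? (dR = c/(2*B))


dR = 3e8 / (2 * 422000000.0) = 0.36 m

0.36 m


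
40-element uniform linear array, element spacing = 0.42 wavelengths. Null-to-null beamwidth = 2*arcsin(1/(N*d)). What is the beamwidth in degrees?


1/(N*d) = 1/(40*0.42) = 0.059524
BW = 2*arcsin(0.059524) = 6.8 degrees

6.8 degrees


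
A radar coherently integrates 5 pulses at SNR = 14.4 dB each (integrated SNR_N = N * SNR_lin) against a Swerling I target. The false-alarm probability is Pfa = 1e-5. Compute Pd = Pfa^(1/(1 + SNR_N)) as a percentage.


SNR_lin = 10^(14.4/10) = 27.54229
SNR_N = 5 * 27.54229 = 137.71145
1/(1 + SNR_N) = 1/138.71145 = 0.0072092
Pd = (1e-5)^0.0072092 = 0.92035
Pd = 92.0%

92.0%


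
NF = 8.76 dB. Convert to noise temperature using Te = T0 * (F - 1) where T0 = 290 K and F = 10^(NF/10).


NF_lin = 10^(8.76/10) = 7.516229
Te = 290 * (7.516229 - 1) = 1889.7 K

1889.7 K


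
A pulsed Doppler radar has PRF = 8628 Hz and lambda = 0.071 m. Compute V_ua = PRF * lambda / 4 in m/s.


V_ua = 8628 * 0.071 / 4 = 153.1 m/s

153.1 m/s


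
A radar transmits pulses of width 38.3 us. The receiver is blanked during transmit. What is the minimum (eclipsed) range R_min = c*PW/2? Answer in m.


R_min = 3e8 * 38.3e-6 / 2 = 5745.0 m

5745.0 m


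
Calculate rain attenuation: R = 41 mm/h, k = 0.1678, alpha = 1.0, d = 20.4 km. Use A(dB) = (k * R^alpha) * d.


gamma = 0.1678 * 41^1.0 = 6.8798 dB/km
A = 6.8798 * 20.4 = 140.35 dB

140.35 dB


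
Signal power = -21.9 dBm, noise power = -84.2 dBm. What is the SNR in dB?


SNR = -21.9 - (-84.2) = 62.3 dB

62.3 dB


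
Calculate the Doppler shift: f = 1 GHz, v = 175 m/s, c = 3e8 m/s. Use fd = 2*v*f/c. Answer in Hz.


fd = 2 * 175 * 1000000000.0 / 3e8 = 1166.7 Hz

1166.7 Hz


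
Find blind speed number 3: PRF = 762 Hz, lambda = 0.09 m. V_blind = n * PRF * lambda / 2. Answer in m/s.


V_blind = 3 * 762 * 0.09 / 2 = 102.9 m/s

102.9 m/s


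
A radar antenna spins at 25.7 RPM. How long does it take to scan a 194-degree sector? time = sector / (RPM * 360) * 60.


t = 194 / (25.7 * 360) * 60 = 1.26 s

1.26 s


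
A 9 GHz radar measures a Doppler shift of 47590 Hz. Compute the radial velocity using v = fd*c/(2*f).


v = 47590 * 3e8 / (2 * 9000000000.0) = 793.2 m/s

793.2 m/s


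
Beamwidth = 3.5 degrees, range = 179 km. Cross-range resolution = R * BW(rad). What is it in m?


BW_rad = 0.061086524
CR = 179000 * 0.061086524 = 10934.5 m

10934.5 m


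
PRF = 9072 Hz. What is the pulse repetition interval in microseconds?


PRI = 1/9072 = 0.0001102293 s = 110.2 us

110.2 us


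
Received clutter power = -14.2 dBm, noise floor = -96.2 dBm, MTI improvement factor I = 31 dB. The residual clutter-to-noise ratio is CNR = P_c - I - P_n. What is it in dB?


CNR = -14.2 - 31 - (-96.2) = 51.0 dB

51.0 dB


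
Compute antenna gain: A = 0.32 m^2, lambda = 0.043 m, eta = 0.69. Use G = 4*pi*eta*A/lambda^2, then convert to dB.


G_linear = 4*pi*0.69*0.32/0.043^2 = 1500.62
G_dB = 10*log10(1500.62) = 31.8 dB

31.8 dB


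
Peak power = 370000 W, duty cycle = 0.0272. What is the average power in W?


P_avg = 370000 * 0.0272 = 10064.0 W

10064.0 W


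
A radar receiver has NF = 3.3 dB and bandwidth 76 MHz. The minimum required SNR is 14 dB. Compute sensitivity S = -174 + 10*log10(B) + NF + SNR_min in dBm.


10*log10(76000000.0) = 78.81
S = -174 + 78.81 + 3.3 + 14 = -77.9 dBm

-77.9 dBm


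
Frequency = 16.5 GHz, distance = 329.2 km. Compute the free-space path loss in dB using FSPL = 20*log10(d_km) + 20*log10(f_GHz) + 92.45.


20*log10(329.2) = 50.35
20*log10(16.5) = 24.35
FSPL = 167.1 dB

167.1 dB


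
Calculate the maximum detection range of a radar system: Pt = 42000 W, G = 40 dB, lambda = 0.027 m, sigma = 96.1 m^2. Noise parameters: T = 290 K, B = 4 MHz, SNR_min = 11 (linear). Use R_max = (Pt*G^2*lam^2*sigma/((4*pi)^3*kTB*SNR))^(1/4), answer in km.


G_lin = 10^(40/10) = 10000.0
R^4 = 42000 * 10000.0^2 * 0.027^2 * 96.1 / ((4*pi)^3 * 1.38e-23 * 290 * 4000000.0 * 11)
R^4 = 8.42056e20 m^4
R_max = (8.42056e20)^(1/4) = 170347.3 m = 170.3 km

170.3 km


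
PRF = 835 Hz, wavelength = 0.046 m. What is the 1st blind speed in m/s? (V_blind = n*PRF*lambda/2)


V_blind = 1 * 835 * 0.046 / 2 = 19.2 m/s

19.2 m/s


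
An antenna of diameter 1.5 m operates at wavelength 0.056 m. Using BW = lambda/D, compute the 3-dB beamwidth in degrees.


BW_rad = 0.056 / 1.5 = 0.037333
BW_deg = 2.14 degrees

2.14 degrees


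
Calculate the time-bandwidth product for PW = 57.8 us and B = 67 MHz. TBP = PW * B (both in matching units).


TBP = 57.8 * 67 = 3872.6

3872.6


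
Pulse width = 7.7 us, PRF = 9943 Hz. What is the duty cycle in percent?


DC = 7.7e-6 * 9943 * 100 = 7.66%

7.66%


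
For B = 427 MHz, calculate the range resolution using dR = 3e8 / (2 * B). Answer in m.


dR = 3e8 / (2 * 427000000.0) = 0.35 m

0.35 m


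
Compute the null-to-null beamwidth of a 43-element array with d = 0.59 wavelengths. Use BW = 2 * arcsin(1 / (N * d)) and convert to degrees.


1/(N*d) = 1/(43*0.59) = 0.039417
BW = 2*arcsin(0.039417) = 4.5 degrees

4.5 degrees


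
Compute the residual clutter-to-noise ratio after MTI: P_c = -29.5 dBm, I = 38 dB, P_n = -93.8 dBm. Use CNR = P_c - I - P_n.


CNR = -29.5 - 38 - (-93.8) = 26.3 dB

26.3 dB


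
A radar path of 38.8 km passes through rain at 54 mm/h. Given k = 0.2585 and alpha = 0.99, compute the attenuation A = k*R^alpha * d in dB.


gamma = 0.2585 * 54^0.99 = 13.413137 dB/km
A = 13.413137 * 38.8 = 520.43 dB

520.43 dB


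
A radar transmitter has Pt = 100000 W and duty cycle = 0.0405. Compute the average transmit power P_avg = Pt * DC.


P_avg = 100000 * 0.0405 = 4050.0 W

4050.0 W


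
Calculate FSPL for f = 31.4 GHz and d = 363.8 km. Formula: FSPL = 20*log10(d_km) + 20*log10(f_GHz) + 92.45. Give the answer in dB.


20*log10(363.8) = 51.22
20*log10(31.4) = 29.94
FSPL = 173.6 dB

173.6 dB


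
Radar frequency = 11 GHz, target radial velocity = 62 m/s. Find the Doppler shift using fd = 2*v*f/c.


fd = 2 * 62 * 11000000000.0 / 3e8 = 4546.7 Hz

4546.7 Hz


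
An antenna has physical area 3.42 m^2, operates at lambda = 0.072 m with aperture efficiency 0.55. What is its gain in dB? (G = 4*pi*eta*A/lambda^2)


G_linear = 4*pi*0.55*3.42/0.072^2 = 4559.67
G_dB = 10*log10(4559.67) = 36.6 dB

36.6 dB


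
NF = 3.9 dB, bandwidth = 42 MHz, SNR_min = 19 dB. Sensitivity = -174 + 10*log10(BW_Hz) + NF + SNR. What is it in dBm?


10*log10(42000000.0) = 76.23
S = -174 + 76.23 + 3.9 + 19 = -74.9 dBm

-74.9 dBm


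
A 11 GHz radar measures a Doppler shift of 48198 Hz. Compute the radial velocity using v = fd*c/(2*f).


v = 48198 * 3e8 / (2 * 11000000000.0) = 657.2 m/s

657.2 m/s


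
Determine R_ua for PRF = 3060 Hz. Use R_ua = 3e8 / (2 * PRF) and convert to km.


R_ua = 3e8 / (2 * 3060) = 49019.6 m = 49.0 km

49.0 km


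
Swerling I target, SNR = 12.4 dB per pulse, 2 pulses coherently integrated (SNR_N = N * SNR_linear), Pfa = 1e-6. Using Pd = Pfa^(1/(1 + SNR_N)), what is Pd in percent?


SNR_lin = 10^(12.4/10) = 17.37801
SNR_N = 2 * 17.37801 = 34.75602
1/(1 + SNR_N) = 1/35.75602 = 0.0279673
Pd = (1e-6)^0.0279673 = 0.67951
Pd = 68.0%

68.0%


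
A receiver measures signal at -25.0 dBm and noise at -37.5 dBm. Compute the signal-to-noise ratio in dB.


SNR = -25.0 - (-37.5) = 12.5 dB

12.5 dB


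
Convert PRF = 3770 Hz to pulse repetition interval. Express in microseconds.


PRI = 1/3770 = 0.000265252 s = 265.3 us

265.3 us


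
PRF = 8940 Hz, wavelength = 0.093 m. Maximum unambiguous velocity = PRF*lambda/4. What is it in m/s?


V_ua = 8940 * 0.093 / 4 = 207.9 m/s

207.9 m/s


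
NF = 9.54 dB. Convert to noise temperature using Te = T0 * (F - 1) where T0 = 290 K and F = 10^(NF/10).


NF_lin = 10^(9.54/10) = 8.994976
Te = 290 * (8.994976 - 1) = 2318.5 K

2318.5 K


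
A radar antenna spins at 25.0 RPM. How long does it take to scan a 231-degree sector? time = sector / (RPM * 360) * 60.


t = 231 / (25.0 * 360) * 60 = 1.54 s

1.54 s


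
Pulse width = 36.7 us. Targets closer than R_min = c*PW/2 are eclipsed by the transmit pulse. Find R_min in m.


R_min = 3e8 * 36.7e-6 / 2 = 5505.0 m

5505.0 m


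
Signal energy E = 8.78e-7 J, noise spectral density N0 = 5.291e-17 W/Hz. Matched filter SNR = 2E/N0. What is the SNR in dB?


SNR_lin = 2 * 8.78e-7 / 5.291e-17 = 3.319e10
SNR_dB = 10*log10(3.319e10) = 105.2 dB

105.2 dB


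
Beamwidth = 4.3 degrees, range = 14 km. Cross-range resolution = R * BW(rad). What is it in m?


BW_rad = 0.075049158
CR = 14000 * 0.075049158 = 1050.7 m

1050.7 m


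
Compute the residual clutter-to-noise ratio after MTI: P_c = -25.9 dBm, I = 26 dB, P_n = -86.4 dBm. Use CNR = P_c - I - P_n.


CNR = -25.9 - 26 - (-86.4) = 34.5 dB

34.5 dB


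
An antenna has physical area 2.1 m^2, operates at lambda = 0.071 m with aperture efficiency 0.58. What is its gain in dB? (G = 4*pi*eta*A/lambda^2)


G_linear = 4*pi*0.58*2.1/0.071^2 = 3036.27
G_dB = 10*log10(3036.27) = 34.8 dB

34.8 dB


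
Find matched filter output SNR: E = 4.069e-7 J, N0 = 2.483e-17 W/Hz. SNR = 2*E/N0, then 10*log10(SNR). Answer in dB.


SNR_lin = 2 * 4.069e-7 / 2.483e-17 = 3.277e10
SNR_dB = 10*log10(3.277e10) = 105.2 dB

105.2 dB


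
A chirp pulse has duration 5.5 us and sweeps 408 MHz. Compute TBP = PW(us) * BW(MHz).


TBP = 5.5 * 408 = 2244.0

2244.0


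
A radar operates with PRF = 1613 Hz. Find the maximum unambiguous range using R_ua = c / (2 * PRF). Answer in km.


R_ua = 3e8 / (2 * 1613) = 92994.4 m = 93.0 km

93.0 km


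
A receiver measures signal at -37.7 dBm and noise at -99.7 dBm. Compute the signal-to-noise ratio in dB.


SNR = -37.7 - (-99.7) = 62.0 dB

62.0 dB


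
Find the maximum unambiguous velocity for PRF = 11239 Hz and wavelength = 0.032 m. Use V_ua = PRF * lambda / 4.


V_ua = 11239 * 0.032 / 4 = 89.9 m/s

89.9 m/s


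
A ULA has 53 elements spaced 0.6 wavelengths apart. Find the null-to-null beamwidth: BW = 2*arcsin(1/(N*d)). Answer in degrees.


1/(N*d) = 1/(53*0.6) = 0.031447
BW = 2*arcsin(0.031447) = 3.6 degrees

3.6 degrees


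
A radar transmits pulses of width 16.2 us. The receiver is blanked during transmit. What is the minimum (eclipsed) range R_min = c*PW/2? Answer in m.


R_min = 3e8 * 16.2e-6 / 2 = 2430.0 m

2430.0 m


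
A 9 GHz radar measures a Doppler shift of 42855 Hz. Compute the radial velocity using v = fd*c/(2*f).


v = 42855 * 3e8 / (2 * 9000000000.0) = 714.3 m/s

714.3 m/s


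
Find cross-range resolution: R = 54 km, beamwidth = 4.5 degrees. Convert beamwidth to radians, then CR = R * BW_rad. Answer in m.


BW_rad = 0.078539816
CR = 54000 * 0.078539816 = 4241.2 m

4241.2 m


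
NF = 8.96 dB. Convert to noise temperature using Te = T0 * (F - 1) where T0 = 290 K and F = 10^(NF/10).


NF_lin = 10^(8.96/10) = 7.870458
Te = 290 * (7.870458 - 1) = 1992.4 K

1992.4 K


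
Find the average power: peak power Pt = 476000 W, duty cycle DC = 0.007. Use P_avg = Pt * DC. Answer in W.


P_avg = 476000 * 0.007 = 3332.0 W

3332.0 W


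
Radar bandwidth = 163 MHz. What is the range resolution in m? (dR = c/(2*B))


dR = 3e8 / (2 * 163000000.0) = 0.92 m

0.92 m


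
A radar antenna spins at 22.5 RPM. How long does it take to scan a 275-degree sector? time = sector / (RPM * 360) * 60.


t = 275 / (22.5 * 360) * 60 = 2.04 s

2.04 s


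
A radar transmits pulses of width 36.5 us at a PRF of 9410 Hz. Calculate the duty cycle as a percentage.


DC = 36.5e-6 * 9410 * 100 = 34.35%

34.35%


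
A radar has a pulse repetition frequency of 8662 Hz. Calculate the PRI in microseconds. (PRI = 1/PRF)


PRI = 1/8662 = 0.0001154468 s = 115.4 us

115.4 us


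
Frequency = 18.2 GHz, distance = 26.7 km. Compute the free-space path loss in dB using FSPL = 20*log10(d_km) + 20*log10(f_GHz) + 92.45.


20*log10(26.7) = 28.53
20*log10(18.2) = 25.2
FSPL = 146.2 dB

146.2 dB


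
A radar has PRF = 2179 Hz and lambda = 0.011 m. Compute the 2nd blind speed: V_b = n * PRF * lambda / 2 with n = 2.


V_blind = 2 * 2179 * 0.011 / 2 = 24.0 m/s

24.0 m/s


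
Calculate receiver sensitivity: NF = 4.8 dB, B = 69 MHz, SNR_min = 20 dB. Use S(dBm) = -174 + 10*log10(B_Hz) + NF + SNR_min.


10*log10(69000000.0) = 78.39
S = -174 + 78.39 + 4.8 + 20 = -70.8 dBm

-70.8 dBm


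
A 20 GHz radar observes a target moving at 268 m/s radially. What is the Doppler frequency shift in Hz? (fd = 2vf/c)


fd = 2 * 268 * 20000000000.0 / 3e8 = 35733.3 Hz

35733.3 Hz


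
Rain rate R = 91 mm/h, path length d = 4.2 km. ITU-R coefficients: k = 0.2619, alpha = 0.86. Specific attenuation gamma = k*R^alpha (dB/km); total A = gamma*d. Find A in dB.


gamma = 0.2619 * 91^0.86 = 12.673924 dB/km
A = 12.673924 * 4.2 = 53.23 dB

53.23 dB


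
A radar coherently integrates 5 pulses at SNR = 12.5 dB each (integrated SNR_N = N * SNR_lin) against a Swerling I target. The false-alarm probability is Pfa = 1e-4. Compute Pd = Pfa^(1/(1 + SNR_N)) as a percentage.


SNR_lin = 10^(12.5/10) = 17.78279
SNR_N = 5 * 17.78279 = 88.91395
1/(1 + SNR_N) = 1/89.91395 = 0.0111217
Pd = (1e-4)^0.0111217 = 0.90264
Pd = 90.3%

90.3%


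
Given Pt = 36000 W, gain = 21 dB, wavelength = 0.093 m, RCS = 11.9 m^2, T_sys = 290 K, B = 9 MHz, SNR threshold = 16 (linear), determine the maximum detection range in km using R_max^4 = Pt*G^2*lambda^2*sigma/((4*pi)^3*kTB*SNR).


G_lin = 10^(21/10) = 125.892541
R^4 = 36000 * 125.892541^2 * 0.093^2 * 11.9 / ((4*pi)^3 * 1.38e-23 * 290 * 9000000.0 * 16)
R^4 = 5.13507e16 m^4
R_max = (5.13507e16)^(1/4) = 15053.5 m = 15.1 km

15.1 km


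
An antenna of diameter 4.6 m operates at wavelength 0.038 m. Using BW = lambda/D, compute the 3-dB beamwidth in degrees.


BW_rad = 0.038 / 4.6 = 0.008261
BW_deg = 0.47 degrees

0.47 degrees


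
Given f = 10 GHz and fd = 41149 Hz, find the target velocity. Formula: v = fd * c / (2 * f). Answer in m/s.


v = 41149 * 3e8 / (2 * 10000000000.0) = 617.2 m/s

617.2 m/s


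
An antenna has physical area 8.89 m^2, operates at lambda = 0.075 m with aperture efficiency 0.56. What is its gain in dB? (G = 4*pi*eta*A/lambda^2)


G_linear = 4*pi*0.56*8.89/0.075^2 = 11121.85
G_dB = 10*log10(11121.85) = 40.5 dB

40.5 dB


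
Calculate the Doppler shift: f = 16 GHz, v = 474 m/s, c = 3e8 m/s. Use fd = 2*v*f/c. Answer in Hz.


fd = 2 * 474 * 16000000000.0 / 3e8 = 50560.0 Hz

50560.0 Hz


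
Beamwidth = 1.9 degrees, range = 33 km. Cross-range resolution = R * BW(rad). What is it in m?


BW_rad = 0.033161256
CR = 33000 * 0.033161256 = 1094.3 m

1094.3 m


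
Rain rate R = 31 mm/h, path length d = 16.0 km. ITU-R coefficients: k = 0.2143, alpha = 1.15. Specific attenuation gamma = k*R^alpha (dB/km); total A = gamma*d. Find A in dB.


gamma = 0.2143 * 31^1.15 = 11.119573 dB/km
A = 11.119573 * 16.0 = 177.91 dB

177.91 dB


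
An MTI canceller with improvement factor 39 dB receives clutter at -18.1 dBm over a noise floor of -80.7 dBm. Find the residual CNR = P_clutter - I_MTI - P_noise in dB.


CNR = -18.1 - 39 - (-80.7) = 23.6 dB

23.6 dB


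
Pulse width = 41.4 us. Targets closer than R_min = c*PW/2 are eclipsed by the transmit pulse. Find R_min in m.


R_min = 3e8 * 41.4e-6 / 2 = 6210.0 m

6210.0 m


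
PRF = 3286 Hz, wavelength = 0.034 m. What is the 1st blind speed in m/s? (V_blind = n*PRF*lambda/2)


V_blind = 1 * 3286 * 0.034 / 2 = 55.9 m/s

55.9 m/s


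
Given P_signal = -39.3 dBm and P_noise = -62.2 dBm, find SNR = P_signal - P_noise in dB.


SNR = -39.3 - (-62.2) = 22.9 dB

22.9 dB


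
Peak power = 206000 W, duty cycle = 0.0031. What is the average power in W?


P_avg = 206000 * 0.0031 = 638.6 W

638.6 W


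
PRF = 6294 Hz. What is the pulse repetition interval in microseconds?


PRI = 1/6294 = 0.0001588815 s = 158.9 us

158.9 us


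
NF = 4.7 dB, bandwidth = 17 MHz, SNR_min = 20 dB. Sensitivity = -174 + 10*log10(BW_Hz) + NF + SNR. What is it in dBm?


10*log10(17000000.0) = 72.3
S = -174 + 72.3 + 4.7 + 20 = -77.0 dBm

-77.0 dBm


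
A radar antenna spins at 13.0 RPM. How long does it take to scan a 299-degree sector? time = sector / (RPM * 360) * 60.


t = 299 / (13.0 * 360) * 60 = 3.83 s

3.83 s


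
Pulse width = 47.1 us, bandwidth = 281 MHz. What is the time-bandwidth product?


TBP = 47.1 * 281 = 13235.1

13235.1


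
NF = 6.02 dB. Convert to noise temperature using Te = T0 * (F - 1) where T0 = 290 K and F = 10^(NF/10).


NF_lin = 10^(6.02/10) = 3.999447
Te = 290 * (3.999447 - 1) = 869.8 K

869.8 K


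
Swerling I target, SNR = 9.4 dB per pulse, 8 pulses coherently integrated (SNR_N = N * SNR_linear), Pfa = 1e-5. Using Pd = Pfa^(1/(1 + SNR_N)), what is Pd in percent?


SNR_lin = 10^(9.4/10) = 8.70964
SNR_N = 8 * 8.70964 = 69.67712
1/(1 + SNR_N) = 1/70.67712 = 0.0141489
Pd = (1e-5)^0.0141489 = 0.84968
Pd = 85.0%

85.0%


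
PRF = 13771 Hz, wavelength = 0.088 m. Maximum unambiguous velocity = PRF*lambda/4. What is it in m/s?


V_ua = 13771 * 0.088 / 4 = 303.0 m/s

303.0 m/s


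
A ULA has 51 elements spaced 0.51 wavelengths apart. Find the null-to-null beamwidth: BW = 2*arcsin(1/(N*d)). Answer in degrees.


1/(N*d) = 1/(51*0.51) = 0.038447
BW = 2*arcsin(0.038447) = 4.4 degrees

4.4 degrees


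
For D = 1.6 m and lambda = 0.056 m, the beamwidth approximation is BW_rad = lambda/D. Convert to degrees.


BW_rad = 0.056 / 1.6 = 0.035
BW_deg = 2.01 degrees

2.01 degrees


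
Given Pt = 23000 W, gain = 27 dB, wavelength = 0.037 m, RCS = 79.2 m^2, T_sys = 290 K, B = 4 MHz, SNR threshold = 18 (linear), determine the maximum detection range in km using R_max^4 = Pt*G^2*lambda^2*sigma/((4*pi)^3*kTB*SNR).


G_lin = 10^(27/10) = 501.187234
R^4 = 23000 * 501.187234^2 * 0.037^2 * 79.2 / ((4*pi)^3 * 1.38e-23 * 290 * 4000000.0 * 18)
R^4 = 1.09551e18 m^4
R_max = (1.09551e18)^(1/4) = 32352.2 m = 32.4 km

32.4 km
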